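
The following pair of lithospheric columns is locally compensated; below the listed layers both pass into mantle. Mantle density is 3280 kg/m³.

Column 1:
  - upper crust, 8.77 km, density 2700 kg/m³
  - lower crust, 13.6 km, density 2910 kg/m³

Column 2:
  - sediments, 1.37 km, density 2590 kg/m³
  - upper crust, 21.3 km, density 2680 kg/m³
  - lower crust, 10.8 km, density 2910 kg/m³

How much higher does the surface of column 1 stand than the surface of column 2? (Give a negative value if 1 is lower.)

For any compensation level in the mantle, the mantle terms cancel and isostasy reduces to e = (Σt_1 − Σt_2) − (Σ(ρt)_1 − Σ(ρt)_2) / ρ_m.
Σt_1 = 22.37 km; Σt_2 = 33.47 km; Σ(ρt)_1 = 63255; Σ(ρt)_2 = 92060.3 (in km·kg/m³).
e = (22.37 − 33.47) − (63255 − 92060.3) / 3280 = −2.32 km.

−2.32 km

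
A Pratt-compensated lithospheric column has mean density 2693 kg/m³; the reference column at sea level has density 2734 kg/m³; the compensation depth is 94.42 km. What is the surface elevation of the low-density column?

ρ_ref D = ρ (D + h) → h = D (ρ_ref − ρ)/ρ.
h = 94.42 km × (2734 − 2693)/2693 = 1.44 km.

1.44 km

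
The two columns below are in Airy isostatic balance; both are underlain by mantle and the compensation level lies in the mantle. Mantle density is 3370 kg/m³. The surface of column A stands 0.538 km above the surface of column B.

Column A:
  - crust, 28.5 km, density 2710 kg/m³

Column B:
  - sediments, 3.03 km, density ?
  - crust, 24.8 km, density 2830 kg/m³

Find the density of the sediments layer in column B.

Take the compensation level at the base of the deeper column (depth z_c below the surface of column A) and equate Σ ρ_i t_i down to z_c; mantle fills any gap and the z_c terms cancel.
Column A: 28.5×2710 + (z_c − 28.5)×3370
Column B: 0.538×0 + 3.03×ρ + 24.8×2830 + (z_c − 0.538 − 27.83)×3370
The z_c×3370 term appears on both sides and cancels. Collect the known terms of each column as K = Σ(ρt)_known − 3370 × (depth of known layers): K_A = 77235 − 3370×28.5 = −18810; K_B = 70184 − 3370×(0.538 + 27.83) = −25416.16.
Balance: K_A = K_B + 3.03×ρ, so ρ = (K_A − K_B)/3.03 = 6606.16/3.03 = 2180 kg/m³.

2180 kg/m³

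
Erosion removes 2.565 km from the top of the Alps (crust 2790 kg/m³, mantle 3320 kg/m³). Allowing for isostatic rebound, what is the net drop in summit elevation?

Rebound u = e ρ_c/ρ_m = 2.565 km × 2790/3320 = 2.156 km.
Net surface drop = e − u = 2.565 km − 2.156 km = e (ρ_m − ρ_c)/ρ_m = 0.409 km.

0.409 km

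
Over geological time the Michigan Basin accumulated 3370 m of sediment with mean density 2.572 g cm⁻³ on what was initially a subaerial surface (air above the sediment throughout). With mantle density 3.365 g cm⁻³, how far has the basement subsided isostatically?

Subaerial load: s = t ρ_sed / ρ_m = 3370 m × 2.572/3.365 = 2580 m.

2580 m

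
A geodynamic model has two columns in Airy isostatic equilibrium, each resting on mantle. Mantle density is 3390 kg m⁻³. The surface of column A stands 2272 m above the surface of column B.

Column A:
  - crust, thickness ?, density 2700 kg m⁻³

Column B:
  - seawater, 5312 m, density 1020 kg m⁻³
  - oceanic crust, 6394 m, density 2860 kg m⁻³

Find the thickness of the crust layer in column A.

34300 m

Take the compensation level at the base of the deeper column (depth z_c below the surface of column A) and equate Σ ρ_i t_i down to z_c; mantle fills any gap and the z_c terms cancel.
Column A: x×2700 + (z_c − 0 − x)×3390
Column B: 2272×0 + 5312×1020 + 6394×2860 + (z_c − 2272 − 11706)×3390
The z_c×3390 term appears on both sides and cancels. Collect the known terms of each column as K = Σ(ρt)_known − 3390 × (depth of known layers): K_A = 0 − 3390×0 = 0; K_B = 23705080 − 3390×(2272 + 11706) = −23680340.
Balance: K_A − x×(3390 − 2700) = K_B, so x = (K_A − K_B)/(3390 − 2700) = 23680300/690 = 34300 m.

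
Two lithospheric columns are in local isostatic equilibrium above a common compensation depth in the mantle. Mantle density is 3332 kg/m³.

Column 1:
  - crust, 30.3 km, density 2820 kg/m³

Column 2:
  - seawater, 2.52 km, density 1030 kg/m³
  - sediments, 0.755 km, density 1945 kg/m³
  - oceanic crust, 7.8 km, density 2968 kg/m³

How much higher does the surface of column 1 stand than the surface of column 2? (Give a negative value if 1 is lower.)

1.75 km

For any compensation level in the mantle, the mantle terms cancel and isostasy reduces to e = (Σt_1 − Σt_2) − (Σ(ρt)_1 − Σ(ρt)_2) / ρ_m.
Σt_1 = 30.3 km; Σt_2 = 11.075 km; Σ(ρt)_1 = 85446; Σ(ρt)_2 = 27214.475 (in km·kg/m³).
e = (30.3 − 11.075) − (85446 − 27214.475) / 3332 = 1.75 km.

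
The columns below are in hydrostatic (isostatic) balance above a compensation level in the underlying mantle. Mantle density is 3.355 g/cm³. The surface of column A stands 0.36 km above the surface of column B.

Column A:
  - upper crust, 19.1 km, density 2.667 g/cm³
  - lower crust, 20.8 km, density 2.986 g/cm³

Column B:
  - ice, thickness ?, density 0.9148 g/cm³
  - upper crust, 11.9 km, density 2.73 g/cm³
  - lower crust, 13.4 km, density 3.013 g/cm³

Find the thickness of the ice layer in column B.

3.11 km

Take the compensation level at the base of the deeper column (depth z_c below the surface of column A) and equate Σ ρ_i t_i down to z_c; mantle fills any gap and the z_c terms cancel.
Column A: 19.1×2.667 + 20.8×2.986 + (z_c − 39.9)×3.355
Column B: 0.36×0 + x×0.9148 + 11.9×2.73 + 13.4×3.013 + (z_c − 0.36 − 25.3 − x)×3.355
The z_c×3.355 term appears on both sides and cancels. Collect the known terms of each column as K = Σ(ρt)_known − 3.355 × (depth of known layers): K_A = 113.0485 − 3.355×39.9 = −20.816; K_B = 72.8612 − 3.355×(0.36 + 25.3) = −13.2281.
Balance: K_A = K_B − x×(3.355 − 0.9148), so x = (K_B − K_A)/(3.355 − 0.9148) = 7.5879/2.4402 = 3.11 km.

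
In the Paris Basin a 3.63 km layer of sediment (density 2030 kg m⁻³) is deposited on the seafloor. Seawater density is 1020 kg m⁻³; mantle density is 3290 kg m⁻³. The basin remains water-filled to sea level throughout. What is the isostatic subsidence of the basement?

1.62 km

Submarine loading: the sediment displaces seawater, and the subsidence is in turn flooded, so s (ρ_m − ρ_w) = t (ρ_sed − ρ_w).
s = 3.63 km × (2030 − 1020) / (3290 − 1020) = 1.62 km.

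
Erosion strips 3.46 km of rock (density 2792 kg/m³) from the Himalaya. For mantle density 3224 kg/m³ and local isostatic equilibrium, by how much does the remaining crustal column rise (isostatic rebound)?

Unloading: uplift u = e ρ_c/ρ_m = 3.46 km × 2792/3224 = 3 km.

3 km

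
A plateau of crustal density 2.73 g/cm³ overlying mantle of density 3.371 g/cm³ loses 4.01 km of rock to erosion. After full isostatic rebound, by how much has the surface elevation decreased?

Rebound u = e ρ_c/ρ_m = 4.01 km × 2.73/3.371 = 3.247 km.
Net surface drop = e − u = 4.01 km − 3.247 km = e (ρ_m − ρ_c)/ρ_m = 0.763 km.

0.763 km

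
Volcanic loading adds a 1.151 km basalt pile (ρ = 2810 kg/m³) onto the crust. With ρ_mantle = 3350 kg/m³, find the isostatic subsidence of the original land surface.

0.965 km

Subaerial loading: s = t ρ_load / ρ_m.
s = 1.151 km × 2810/3350 = 0.965 km.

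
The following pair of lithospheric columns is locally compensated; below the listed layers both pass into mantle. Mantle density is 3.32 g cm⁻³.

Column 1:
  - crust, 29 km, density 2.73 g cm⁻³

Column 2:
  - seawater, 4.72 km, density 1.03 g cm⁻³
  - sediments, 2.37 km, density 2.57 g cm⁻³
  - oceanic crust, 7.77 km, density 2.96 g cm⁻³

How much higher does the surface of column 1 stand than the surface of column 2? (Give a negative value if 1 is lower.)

For any compensation level in the mantle, the mantle terms cancel and isostasy reduces to e = (Σt_1 − Σt_2) − (Σ(ρt)_1 − Σ(ρt)_2) / ρ_m.
Σt_1 = 29 km; Σt_2 = 14.86 km; Σ(ρt)_1 = 79.17; Σ(ρt)_2 = 33.9517 (in km·g cm⁻³).
e = (29 − 14.86) − (79.17 − 33.9517) / 3.32 = 0.52 km.

0.52 km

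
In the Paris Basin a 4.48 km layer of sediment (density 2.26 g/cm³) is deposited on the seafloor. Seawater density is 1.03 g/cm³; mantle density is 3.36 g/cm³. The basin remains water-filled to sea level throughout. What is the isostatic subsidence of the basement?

2.36 km

Submarine loading: the sediment displaces seawater, and the subsidence is in turn flooded, so s (ρ_m − ρ_w) = t (ρ_sed − ρ_w).
s = 4.48 km × (2.26 − 1.03) / (3.36 − 1.03) = 2.36 km.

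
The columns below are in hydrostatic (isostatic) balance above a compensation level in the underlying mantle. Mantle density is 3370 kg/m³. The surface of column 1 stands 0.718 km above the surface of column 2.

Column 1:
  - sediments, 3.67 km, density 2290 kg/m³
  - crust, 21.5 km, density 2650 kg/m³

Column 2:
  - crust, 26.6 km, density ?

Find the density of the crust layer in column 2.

Take the compensation level at the base of the deeper column (depth z_c below the surface of column 1) and equate Σ ρ_i t_i down to z_c; mantle fills any gap and the z_c terms cancel.
Column 1: 3.67×2290 + 21.5×2650 + (z_c − 25.17)×3370
Column 2: 0.718×0 + 26.6×ρ + (z_c − 0.718 − 26.6)×3370
The z_c×3370 term appears on both sides and cancels. Collect the known terms of each column as K = Σ(ρt)_known − 3370 × (depth of known layers): K_1 = 65379.3 − 3370×25.17 = −19443.6; K_2 = 0 − 3370×(0.718 + 26.6) = −92061.66.
Balance: K_1 = K_2 + 26.6×ρ, so ρ = (K_1 − K_2)/26.6 = 72618.1/26.6 = 2730 kg/m³.

2730 kg/m³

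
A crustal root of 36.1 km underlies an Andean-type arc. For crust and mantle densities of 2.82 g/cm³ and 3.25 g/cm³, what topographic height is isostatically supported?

5.5 km

In Airy isostatic equilibrium: ρ_c h = (ρ_m − ρ_c) r.
h = r (ρ_m − ρ_c) / ρ_c = 36.1 km × (3.25 − 2.82) / 2.82 = 5.5 km.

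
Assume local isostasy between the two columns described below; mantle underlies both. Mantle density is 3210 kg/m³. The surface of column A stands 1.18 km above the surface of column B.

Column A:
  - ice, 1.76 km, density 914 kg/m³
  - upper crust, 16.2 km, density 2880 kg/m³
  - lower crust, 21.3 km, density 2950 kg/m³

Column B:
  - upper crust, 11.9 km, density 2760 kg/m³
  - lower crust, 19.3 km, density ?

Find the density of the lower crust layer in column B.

2910 kg/m³

Take the compensation level at the base of the deeper column (depth z_c below the surface of column A) and equate Σ ρ_i t_i down to z_c; mantle fills any gap and the z_c terms cancel.
Column A: 1.76×914 + 16.2×2880 + 21.3×2950 + (z_c − 39.26)×3210
Column B: 1.18×0 + 11.9×2760 + 19.3×ρ + (z_c − 1.18 − 31.2)×3210
The z_c×3210 term appears on both sides and cancels. Collect the known terms of each column as K = Σ(ρt)_known − 3210 × (depth of known layers): K_A = 111099.64 − 3210×39.26 = −14924.96; K_B = 32844 − 3210×(1.18 + 31.2) = −71095.8.
Balance: K_A = K_B + 19.3×ρ, so ρ = (K_A − K_B)/19.3 = 56170.8/19.3 = 2910 kg/m³.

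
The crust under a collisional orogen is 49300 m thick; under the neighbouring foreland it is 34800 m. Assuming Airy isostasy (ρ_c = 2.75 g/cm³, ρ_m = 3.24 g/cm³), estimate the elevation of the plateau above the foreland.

2190 m

Excess crust Δ = 49300 m − 34800 m = 14500 m, split between elevation h and root r with h + r = Δ.
Airy balance ρ_c h = (ρ_m − ρ_c) r gives r = h ρ_c/(ρ_m − ρ_c), so h (1 + ρ_c/(ρ_m − ρ_c)) = Δ, i.e. h = Δ (ρ_m − ρ_c)/ρ_m.
h = 14500 m × 0.49/3.24 = 2190 m.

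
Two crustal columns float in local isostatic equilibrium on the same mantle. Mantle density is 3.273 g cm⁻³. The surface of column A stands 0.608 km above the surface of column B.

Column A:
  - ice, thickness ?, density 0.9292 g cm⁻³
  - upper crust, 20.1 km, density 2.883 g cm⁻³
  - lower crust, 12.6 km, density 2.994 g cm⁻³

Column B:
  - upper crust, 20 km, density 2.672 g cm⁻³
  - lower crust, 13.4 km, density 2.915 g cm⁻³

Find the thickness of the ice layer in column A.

3.18 km

Take the compensation level at the base of the deeper column (depth z_c below the surface of column A) and equate Σ ρ_i t_i down to z_c; mantle fills any gap and the z_c terms cancel.
Column A: x×0.9292 + 20.1×2.883 + 12.6×2.994 + (z_c − 32.7 − x)×3.273
Column B: 0.608×0 + 20×2.672 + 13.4×2.915 + (z_c − 0.608 − 33.4)×3.273
The z_c×3.273 term appears on both sides and cancels. Collect the known terms of each column as K = Σ(ρt)_known − 3.273 × (depth of known layers): K_A = 95.6727 − 3.273×32.7 = −11.3544; K_B = 92.501 − 3.273×(0.608 + 33.4) = −18.807184.
Balance: K_A − x×(3.273 − 0.9292) = K_B, so x = (K_A − K_B)/(3.273 − 0.9292) = 7.45278/2.3438 = 3.18 km.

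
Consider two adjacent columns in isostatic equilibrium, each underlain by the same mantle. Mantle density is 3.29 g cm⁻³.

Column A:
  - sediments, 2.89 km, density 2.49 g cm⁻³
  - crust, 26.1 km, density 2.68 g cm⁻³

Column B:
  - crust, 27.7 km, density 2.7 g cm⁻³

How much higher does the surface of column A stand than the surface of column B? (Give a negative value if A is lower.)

0.574 km

For any compensation level in the mantle, the mantle terms cancel and isostasy reduces to e = (Σt_A − Σt_B) − (Σ(ρt)_A − Σ(ρt)_B) / ρ_m.
Σt_A = 28.99 km; Σt_B = 27.7 km; Σ(ρt)_A = 77.1441; Σ(ρt)_B = 74.79 (in km·g cm⁻³).
e = (28.99 − 27.7) − (77.1441 − 74.79) / 3.29 = 0.574 km.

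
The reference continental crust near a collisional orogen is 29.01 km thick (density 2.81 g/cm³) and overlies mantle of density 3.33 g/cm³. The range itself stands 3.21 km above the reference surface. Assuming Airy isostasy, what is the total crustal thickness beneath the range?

49.6 km

Root depth r = h ρ_c / (ρ_m − ρ_c) = 3.21 km × 2.81 / 0.52 = 17.35 km.
Total thickness = T + h + r = 29.01 km + 3.21 km + 17.35 km = 49.6 km.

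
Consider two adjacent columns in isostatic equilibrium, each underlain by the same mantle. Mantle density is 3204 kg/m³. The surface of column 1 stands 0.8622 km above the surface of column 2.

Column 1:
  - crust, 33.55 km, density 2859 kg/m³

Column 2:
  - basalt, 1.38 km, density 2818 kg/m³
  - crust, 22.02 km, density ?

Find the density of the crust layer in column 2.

2830 kg/m³

Take the compensation level at the base of the deeper column (depth z_c below the surface of column 1) and equate Σ ρ_i t_i down to z_c; mantle fills any gap and the z_c terms cancel.
Column 1: 33.55×2859 + (z_c − 33.55)×3204
Column 2: 0.8622×0 + 1.38×2818 + 22.02×ρ + (z_c − 0.8622 − 23.4)×3204
The z_c×3204 term appears on both sides and cancels. Collect the known terms of each column as K = Σ(ρt)_known − 3204 × (depth of known layers): K_1 = 95919.45 − 3204×33.55 = −11574.75; K_2 = 3888.84 − 3204×(0.8622 + 23.4) = −73847.2488.
Balance: K_1 = K_2 + 22.02×ρ, so ρ = (K_1 − K_2)/22.02 = 62272.5/22.02 = 2830 kg/m³.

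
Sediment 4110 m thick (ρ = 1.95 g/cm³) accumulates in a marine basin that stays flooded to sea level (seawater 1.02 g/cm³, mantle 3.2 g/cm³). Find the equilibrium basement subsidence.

Submarine loading: the sediment displaces seawater, and the subsidence is in turn flooded, so s (ρ_m − ρ_w) = t (ρ_sed − ρ_w).
s = 4110 m × (1.95 − 1.02) / (3.2 − 1.02) = 1750 m.

1750 m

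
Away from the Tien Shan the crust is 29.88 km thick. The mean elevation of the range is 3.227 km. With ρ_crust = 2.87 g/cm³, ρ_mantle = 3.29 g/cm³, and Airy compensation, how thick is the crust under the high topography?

Root depth r = h ρ_c / (ρ_m − ρ_c) = 3.227 km × 2.87 / 0.42 = 22.05 km.
Total thickness = T + h + r = 29.88 km + 3.227 km + 22.05 km = 55.2 km.

55.2 km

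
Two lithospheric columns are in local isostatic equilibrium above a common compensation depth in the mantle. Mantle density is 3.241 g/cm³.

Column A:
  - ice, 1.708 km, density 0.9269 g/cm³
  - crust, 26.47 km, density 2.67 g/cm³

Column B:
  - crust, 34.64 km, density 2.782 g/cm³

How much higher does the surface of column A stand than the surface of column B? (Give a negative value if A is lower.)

0.977 km

For any compensation level in the mantle, the mantle terms cancel and isostasy reduces to e = (Σt_A − Σt_B) − (Σ(ρt)_A − Σ(ρt)_B) / ρ_m.
Σt_A = 28.178 km; Σt_B = 34.64 km; Σ(ρt)_A = 72.2580452; Σ(ρt)_B = 96.36848 (in km·g/cm³).
e = (28.178 − 34.64) − (72.2580452 − 96.36848) / 3.241 = 0.977 km.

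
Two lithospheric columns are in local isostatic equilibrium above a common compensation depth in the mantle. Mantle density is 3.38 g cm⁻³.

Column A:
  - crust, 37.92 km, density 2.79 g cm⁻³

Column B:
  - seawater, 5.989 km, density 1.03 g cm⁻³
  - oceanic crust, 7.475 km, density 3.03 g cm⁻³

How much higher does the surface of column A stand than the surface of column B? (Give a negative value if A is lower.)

For any compensation level in the mantle, the mantle terms cancel and isostasy reduces to e = (Σt_A − Σt_B) − (Σ(ρt)_A − Σ(ρt)_B) / ρ_m.
Σt_A = 37.92 km; Σt_B = 13.464 km; Σ(ρt)_A = 105.7968; Σ(ρt)_B = 28.81792 (in km·g cm⁻³).
e = (37.92 − 13.464) − (105.7968 − 28.81792) / 3.38 = 1.68 km.

1.68 km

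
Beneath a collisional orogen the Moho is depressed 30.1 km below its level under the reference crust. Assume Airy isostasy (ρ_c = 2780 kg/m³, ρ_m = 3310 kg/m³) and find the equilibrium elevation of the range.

Balancing pressure at the compensation depth: ρ_c h = (ρ_m − ρ_c) r.
h = r (ρ_m − ρ_c) / ρ_c = 30.1 km × (3310 − 2780) / 2780 = 5.74 km.

5.74 km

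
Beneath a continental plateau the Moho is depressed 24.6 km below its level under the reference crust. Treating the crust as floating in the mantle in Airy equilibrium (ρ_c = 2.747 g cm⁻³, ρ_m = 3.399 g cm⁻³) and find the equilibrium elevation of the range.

5.84 km

Equating mass per unit area of the two columns: ρ_c h = (ρ_m − ρ_c) r.
h = r (ρ_m − ρ_c) / ρ_c = 24.6 km × (3.399 − 2.747) / 2.747 = 5.84 km.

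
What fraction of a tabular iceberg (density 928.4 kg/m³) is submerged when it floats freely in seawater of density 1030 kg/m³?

Submerged fraction = ρ_obj/ρ_fluid = 928.4/1030 = 90.1%.

90.1%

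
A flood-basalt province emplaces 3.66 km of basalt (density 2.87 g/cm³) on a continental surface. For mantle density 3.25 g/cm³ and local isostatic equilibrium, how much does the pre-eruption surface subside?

Subaerial loading: s = t ρ_load / ρ_m.
s = 3.66 km × 2.87/3.25 = 3.23 km.

3.23 km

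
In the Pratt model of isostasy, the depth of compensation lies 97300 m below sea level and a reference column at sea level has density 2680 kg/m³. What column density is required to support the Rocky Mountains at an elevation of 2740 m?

2610 kg/m³

Pratt balance: ρ_ref D = ρ (D + h).
ρ = ρ_ref D/(D + h) = 2680 × 97300 m/(97300 m + 2740 m) = 2610 kg/m³.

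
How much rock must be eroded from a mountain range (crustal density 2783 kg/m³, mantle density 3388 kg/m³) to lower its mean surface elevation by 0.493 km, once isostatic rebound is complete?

Net drop Δ = e − u = e − e ρ_c/ρ_m = e (ρ_m − ρ_c)/ρ_m.
e = Δ ρ_m/(ρ_m − ρ_c) = 0.493 km × 3388/605 = 2.76 km.

2.76 km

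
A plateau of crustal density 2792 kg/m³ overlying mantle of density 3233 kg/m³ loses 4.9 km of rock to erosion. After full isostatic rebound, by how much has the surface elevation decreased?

Rebound u = e ρ_c/ρ_m = 4.9 km × 2792/3233 = 4.232 km.
Net surface drop = e − u = 4.9 km − 4.232 km = e (ρ_m − ρ_c)/ρ_m = 0.668 km.

0.668 km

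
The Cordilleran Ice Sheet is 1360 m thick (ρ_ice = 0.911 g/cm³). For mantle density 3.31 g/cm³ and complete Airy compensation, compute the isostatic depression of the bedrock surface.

374 m

Equating mass per unit area of the two columns: the ice load ρ_ice t is balanced by mantle displaced below, ρ_m s.
s = t ρ_ice / ρ_m = 1360 m × 0.911/3.31 = 374 m.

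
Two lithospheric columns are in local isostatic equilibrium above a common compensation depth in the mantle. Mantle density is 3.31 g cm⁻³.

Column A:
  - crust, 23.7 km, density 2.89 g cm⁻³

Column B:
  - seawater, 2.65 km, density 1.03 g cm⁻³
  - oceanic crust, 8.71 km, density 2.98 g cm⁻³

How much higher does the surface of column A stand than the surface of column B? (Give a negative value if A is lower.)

For any compensation level in the mantle, the mantle terms cancel and isostasy reduces to e = (Σt_A − Σt_B) − (Σ(ρt)_A − Σ(ρt)_B) / ρ_m.
Σt_A = 23.7 km; Σt_B = 11.36 km; Σ(ρt)_A = 68.493; Σ(ρt)_B = 28.6853 (in km·g cm⁻³).
e = (23.7 − 11.36) − (68.493 − 28.6853) / 3.31 = 0.314 km.

0.314 km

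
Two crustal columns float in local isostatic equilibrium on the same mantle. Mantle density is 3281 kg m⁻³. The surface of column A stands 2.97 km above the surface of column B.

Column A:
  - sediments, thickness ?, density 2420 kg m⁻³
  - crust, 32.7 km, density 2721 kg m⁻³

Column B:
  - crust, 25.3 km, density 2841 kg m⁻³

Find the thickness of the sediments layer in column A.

2.98 km

Take the compensation level at the base of the deeper column (depth z_c below the surface of column A) and equate Σ ρ_i t_i down to z_c; mantle fills any gap and the z_c terms cancel.
Column A: x×2420 + 32.7×2721 + (z_c − 32.7 − x)×3281
Column B: 2.97×0 + 25.3×2841 + (z_c − 2.97 − 25.3)×3281
The z_c×3281 term appears on both sides and cancels. Collect the known terms of each column as K = Σ(ρt)_known − 3281 × (depth of known layers): K_A = 88976.7 − 3281×32.7 = −18312; K_B = 71877.3 − 3281×(2.97 + 25.3) = −20876.57.
Balance: K_A − x×(3281 − 2420) = K_B, so x = (K_A − K_B)/(3281 − 2420) = 2564.57/861 = 2.98 km.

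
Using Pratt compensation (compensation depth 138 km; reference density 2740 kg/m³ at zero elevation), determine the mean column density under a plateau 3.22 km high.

Pratt balance: ρ_ref D = ρ (D + h).
ρ = ρ_ref D/(D + h) = 2740 × 138 km/(138 km + 3.22 km) = 2680 kg/m³.

2680 kg/m³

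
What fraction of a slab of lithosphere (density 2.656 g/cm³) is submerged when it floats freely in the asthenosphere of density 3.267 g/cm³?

Submerged fraction = ρ_obj/ρ_fluid = 2.656/3.267 = 0.813.

0.813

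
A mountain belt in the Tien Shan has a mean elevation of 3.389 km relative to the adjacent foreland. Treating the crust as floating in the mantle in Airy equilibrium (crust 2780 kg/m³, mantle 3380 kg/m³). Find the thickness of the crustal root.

Equating mass per unit area of the two columns: the weight of the topography is balanced by the buoyancy of the root, ρ_c h = (ρ_m − ρ_c) r.
r = h · ρ_c / (ρ_m − ρ_c) = 3.389 km × 2780 / (3380 − 2780) = 15.7 km.

15.7 km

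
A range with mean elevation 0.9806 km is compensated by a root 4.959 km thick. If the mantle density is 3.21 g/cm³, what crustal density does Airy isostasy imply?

ρ_c h = (ρ_m − ρ_c) r → ρ_c (h + r) = ρ_m r → ρ_c = ρ_m r / (h + r).
ρ_c = 3.21 × 4.959 km / (0.9806 km + 4.959 km) = 2.68 g/cm³.

2.68 g/cm³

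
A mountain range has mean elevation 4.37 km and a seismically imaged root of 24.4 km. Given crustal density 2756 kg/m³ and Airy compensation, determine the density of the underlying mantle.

3250 kg/m³

Airy balance: ρ_c h = (ρ_m − ρ_c) r → ρ_m = ρ_c (1 + h/r).
ρ_m = 2756 × (1 + 4.37 km/24.4 km) = 3250 kg/m³.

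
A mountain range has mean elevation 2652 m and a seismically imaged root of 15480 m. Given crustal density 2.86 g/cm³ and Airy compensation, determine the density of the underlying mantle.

3.35 g/cm³

Airy balance: ρ_c h = (ρ_m − ρ_c) r → ρ_m = ρ_c (1 + h/r).
ρ_m = 2.86 × (1 + 2652 m/15480 m) = 3.35 g/cm³.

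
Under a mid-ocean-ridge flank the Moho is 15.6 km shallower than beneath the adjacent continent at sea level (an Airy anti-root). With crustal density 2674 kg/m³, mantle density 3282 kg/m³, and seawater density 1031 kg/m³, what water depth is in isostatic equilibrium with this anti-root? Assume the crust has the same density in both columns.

Replacing a thickness d of crust by seawater at the top must be balanced by replacing crust with mantle at the base: d (ρ_c − ρ_w) = a (ρ_m − ρ_c).
d = a (ρ_m − ρ_c)/(ρ_c − ρ_w) = 15.6 km × 608/1643 = 5.77 km.

5.77 km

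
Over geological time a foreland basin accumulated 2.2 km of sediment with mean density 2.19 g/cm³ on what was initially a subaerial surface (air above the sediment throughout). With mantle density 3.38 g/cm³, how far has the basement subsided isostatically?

1.43 km

Subaerial load: s = t ρ_sed / ρ_m = 2.2 km × 2.19/3.38 = 1.43 km.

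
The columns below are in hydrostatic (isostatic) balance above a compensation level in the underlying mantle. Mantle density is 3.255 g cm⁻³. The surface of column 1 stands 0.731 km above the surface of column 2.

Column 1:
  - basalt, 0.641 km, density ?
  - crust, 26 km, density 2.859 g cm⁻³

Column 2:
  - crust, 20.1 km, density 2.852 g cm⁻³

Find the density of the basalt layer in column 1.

Take the compensation level at the base of the deeper column (depth z_c below the surface of column 1) and equate Σ ρ_i t_i down to z_c; mantle fills any gap and the z_c terms cancel.
Column 1: 0.641×ρ + 26×2.859 + (z_c − 26.641)×3.255
Column 2: 0.731×0 + 20.1×2.852 + (z_c − 0.731 − 20.1)×3.255
The z_c×3.255 term appears on both sides and cancels. Collect the known terms of each column as K = Σ(ρt)_known − 3.255 × (depth of known layers): K_1 = 74.334 − 3.255×26.641 = −12.382455; K_2 = 57.3252 − 3.255×(0.731 + 20.1) = −10.479705.
Balance: K_1 + 0.641×ρ = K_2, so ρ = (K_2 − K_1)/0.641 = 1.90275/0.641 = 2.97 g cm⁻³.

2.97 g cm⁻³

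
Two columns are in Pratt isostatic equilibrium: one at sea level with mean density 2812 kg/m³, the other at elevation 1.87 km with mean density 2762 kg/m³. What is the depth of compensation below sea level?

ρ_ref D = ρ (D + h) → D (ρ_ref − ρ) = ρ h.
D = ρ h/(ρ_ref − ρ) = 2762 × 1.87 km/(2812 − 2762) = 103 km.

103 km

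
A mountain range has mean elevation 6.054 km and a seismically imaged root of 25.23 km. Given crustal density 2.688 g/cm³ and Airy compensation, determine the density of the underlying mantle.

Airy balance: ρ_c h = (ρ_m − ρ_c) r → ρ_m = ρ_c (1 + h/r).
ρ_m = 2.688 × (1 + 6.054 km/25.23 km) = 3.33 g/cm³.

3.33 g/cm³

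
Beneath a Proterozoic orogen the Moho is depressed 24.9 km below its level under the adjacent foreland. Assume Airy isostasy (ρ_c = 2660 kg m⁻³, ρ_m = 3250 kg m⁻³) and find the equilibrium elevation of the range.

In Airy isostatic equilibrium: ρ_c h = (ρ_m − ρ_c) r.
h = r (ρ_m − ρ_c) / ρ_c = 24.9 km × (3250 − 2660) / 2660 = 5.52 km.

5.52 km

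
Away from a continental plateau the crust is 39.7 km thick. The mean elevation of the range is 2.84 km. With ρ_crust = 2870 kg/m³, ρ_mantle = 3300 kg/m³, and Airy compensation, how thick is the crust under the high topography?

61.5 km

Root depth r = h ρ_c / (ρ_m − ρ_c) = 2.84 km × 2870 / 430 = 18.96 km.
Total thickness = T + h + r = 39.7 km + 2.84 km + 18.96 km = 61.5 km.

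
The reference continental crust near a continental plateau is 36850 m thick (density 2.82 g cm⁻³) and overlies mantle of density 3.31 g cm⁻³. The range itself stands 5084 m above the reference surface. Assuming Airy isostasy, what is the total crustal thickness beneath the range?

Root depth r = h ρ_c / (ρ_m − ρ_c) = 5084 m × 2.82 / 0.49 = 29260 m.
Total thickness = T + h + r = 36850 m + 5084 m + 29260 m = 71200 m.

71200 m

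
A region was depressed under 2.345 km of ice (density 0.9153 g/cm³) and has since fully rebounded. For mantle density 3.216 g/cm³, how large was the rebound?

0.667 km

Removing the load lets mantle flow back in; uplift u satisfies ρ_ice t = ρ_m u.
u = t ρ_ice/ρ_m = 2.345 km × 0.9153/3.216 = 0.667 km.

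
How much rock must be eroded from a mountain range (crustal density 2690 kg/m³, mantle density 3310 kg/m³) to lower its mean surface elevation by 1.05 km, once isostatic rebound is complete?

Net drop Δ = e − u = e − e ρ_c/ρ_m = e (ρ_m − ρ_c)/ρ_m.
e = Δ ρ_m/(ρ_m − ρ_c) = 1.05 km × 3310/620 = 5.61 km.

5.61 km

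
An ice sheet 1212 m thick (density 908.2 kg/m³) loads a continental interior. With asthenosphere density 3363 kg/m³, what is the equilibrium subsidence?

327 m

For local isostatic compensation: the ice load ρ_ice t is balanced by mantle displaced below, ρ_m s.
s = t ρ_ice / ρ_m = 1212 m × 908.2/3363 = 327 m.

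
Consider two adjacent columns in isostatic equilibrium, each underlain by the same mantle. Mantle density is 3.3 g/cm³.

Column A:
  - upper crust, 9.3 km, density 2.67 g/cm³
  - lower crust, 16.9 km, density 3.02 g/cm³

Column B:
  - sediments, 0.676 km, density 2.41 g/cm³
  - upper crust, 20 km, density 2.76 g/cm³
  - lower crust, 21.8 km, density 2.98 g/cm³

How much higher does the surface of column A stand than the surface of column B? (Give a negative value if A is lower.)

For any compensation level in the mantle, the mantle terms cancel and isostasy reduces to e = (Σt_A − Σt_B) − (Σ(ρt)_A − Σ(ρt)_B) / ρ_m.
Σt_A = 26.2 km; Σt_B = 42.476 km; Σ(ρt)_A = 75.869; Σ(ρt)_B = 121.79316 (in km·g/cm³).
e = (26.2 − 42.476) − (75.869 − 121.79316) / 3.3 = −2.36 km.

−2.36 km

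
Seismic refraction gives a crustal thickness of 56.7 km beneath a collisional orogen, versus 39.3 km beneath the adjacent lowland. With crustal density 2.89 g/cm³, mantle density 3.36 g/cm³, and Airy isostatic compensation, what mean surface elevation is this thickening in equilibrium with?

2.43 km

Excess crust Δ = 56.7 km − 39.3 km = 17.4 km, split between elevation h and root r with h + r = Δ.
Airy balance ρ_c h = (ρ_m − ρ_c) r gives r = h ρ_c/(ρ_m − ρ_c), so h (1 + ρ_c/(ρ_m − ρ_c)) = Δ, i.e. h = Δ (ρ_m − ρ_c)/ρ_m.
h = 17.4 km × 0.47/3.36 = 2.43 km.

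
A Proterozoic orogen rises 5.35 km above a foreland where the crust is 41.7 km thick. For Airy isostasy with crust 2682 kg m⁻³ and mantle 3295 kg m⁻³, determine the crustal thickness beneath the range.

70.5 km

Root depth r = h ρ_c / (ρ_m − ρ_c) = 5.35 km × 2682 / 613 = 23.41 km.
Total thickness = T + h + r = 41.7 km + 5.35 km + 23.41 km = 70.5 km.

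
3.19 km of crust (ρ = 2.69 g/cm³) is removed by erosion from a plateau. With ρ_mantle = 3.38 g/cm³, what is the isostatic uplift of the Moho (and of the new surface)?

2.54 km

Unloading: uplift u = e ρ_c/ρ_m = 3.19 km × 2.69/3.38 = 2.54 km.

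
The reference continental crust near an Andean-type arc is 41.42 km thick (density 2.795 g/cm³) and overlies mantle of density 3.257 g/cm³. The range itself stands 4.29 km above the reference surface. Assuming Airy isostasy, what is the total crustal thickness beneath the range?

71.7 km

Root depth r = h ρ_c / (ρ_m − ρ_c) = 4.29 km × 2.795 / 0.462 = 25.95 km.
Total thickness = T + h + r = 41.42 km + 4.29 km + 25.95 km = 71.7 km.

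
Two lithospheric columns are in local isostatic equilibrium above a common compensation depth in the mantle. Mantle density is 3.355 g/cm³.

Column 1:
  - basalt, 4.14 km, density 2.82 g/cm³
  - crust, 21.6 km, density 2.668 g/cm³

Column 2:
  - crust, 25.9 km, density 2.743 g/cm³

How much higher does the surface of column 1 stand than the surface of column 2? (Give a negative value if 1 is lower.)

For any compensation level in the mantle, the mantle terms cancel and isostasy reduces to e = (Σt_1 − Σt_2) − (Σ(ρt)_1 − Σ(ρt)_2) / ρ_m.
Σt_1 = 25.74 km; Σt_2 = 25.9 km; Σ(ρt)_1 = 69.3036; Σ(ρt)_2 = 71.0437 (in km·g/cm³).
e = (25.74 − 25.9) − (69.3036 − 71.0437) / 3.355 = 0.359 km.

0.359 km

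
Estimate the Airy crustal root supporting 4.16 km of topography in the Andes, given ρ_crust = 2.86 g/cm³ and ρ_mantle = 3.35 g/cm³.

24.3 km

Equating mass per unit area of the two columns: the weight of the topography is balanced by the buoyancy of the root, ρ_c h = (ρ_m − ρ_c) r.
r = h · ρ_c / (ρ_m − ρ_c) = 4.16 km × 2.86 / (3.35 − 2.86) = 24.3 km.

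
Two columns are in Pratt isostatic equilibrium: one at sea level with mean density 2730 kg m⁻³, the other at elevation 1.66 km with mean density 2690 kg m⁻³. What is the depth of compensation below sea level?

ρ_ref D = ρ (D + h) → D (ρ_ref − ρ) = ρ h.
D = ρ h/(ρ_ref − ρ) = 2690 × 1.66 km/(2730 − 2690) = 112 km.

112 km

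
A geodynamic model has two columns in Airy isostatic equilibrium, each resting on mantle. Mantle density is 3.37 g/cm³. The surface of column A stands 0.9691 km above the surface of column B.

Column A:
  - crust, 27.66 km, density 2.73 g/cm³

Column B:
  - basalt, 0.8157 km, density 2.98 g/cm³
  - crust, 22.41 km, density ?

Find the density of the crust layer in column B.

2.74 g/cm³

Take the compensation level at the base of the deeper column (depth z_c below the surface of column A) and equate Σ ρ_i t_i down to z_c; mantle fills any gap and the z_c terms cancel.
Column A: 27.66×2.73 + (z_c − 27.66)×3.37
Column B: 0.9691×0 + 0.8157×2.98 + 22.41×ρ + (z_c − 0.9691 − 23.2257)×3.37
The z_c×3.37 term appears on both sides and cancels. Collect the known terms of each column as K = Σ(ρt)_known − 3.37 × (depth of known layers): K_A = 75.5118 − 3.37×27.66 = −17.7024; K_B = 2.430786 − 3.37×(0.9691 + 23.2257) = −79.10569.
Balance: K_A = K_B + 22.41×ρ, so ρ = (K_A − K_B)/22.41 = 61.4033/22.41 = 2.74 g/cm³.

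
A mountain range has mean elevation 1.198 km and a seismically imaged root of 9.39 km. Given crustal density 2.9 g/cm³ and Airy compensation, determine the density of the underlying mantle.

3.27 g/cm³

Airy balance: ρ_c h = (ρ_m − ρ_c) r → ρ_m = ρ_c (1 + h/r).
ρ_m = 2.9 × (1 + 1.198 km/9.39 km) = 3.27 g/cm³.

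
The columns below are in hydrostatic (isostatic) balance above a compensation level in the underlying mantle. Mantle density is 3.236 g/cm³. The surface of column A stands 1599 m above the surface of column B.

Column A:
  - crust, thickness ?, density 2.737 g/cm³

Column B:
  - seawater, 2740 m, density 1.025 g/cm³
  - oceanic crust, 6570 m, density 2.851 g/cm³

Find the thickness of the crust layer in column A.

27600 m

Take the compensation level at the base of the deeper column (depth z_c below the surface of column A) and equate Σ ρ_i t_i down to z_c; mantle fills any gap and the z_c terms cancel.
Column A: x×2.737 + (z_c − 0 − x)×3.236
Column B: 1599×0 + 2740×1.025 + 6570×2.851 + (z_c − 1599 − 9310)×3.236
The z_c×3.236 term appears on both sides and cancels. Collect the known terms of each column as K = Σ(ρt)_known − 3.236 × (depth of known layers): K_A = 0 − 3.236×0 = 0; K_B = 21539.57 − 3.236×(1599 + 9310) = −13761.954.
Balance: K_A − x×(3.236 − 2.737) = K_B, so x = (K_A − K_B)/(3.236 − 2.737) = 13762/0.499 = 27600 m.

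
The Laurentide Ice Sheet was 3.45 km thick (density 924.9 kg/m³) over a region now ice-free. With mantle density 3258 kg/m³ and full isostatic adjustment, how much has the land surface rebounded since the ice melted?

0.979 km

Removing the load lets mantle flow back in; uplift u satisfies ρ_ice t = ρ_m u.
u = t ρ_ice/ρ_m = 3.45 km × 924.9/3258 = 0.979 km.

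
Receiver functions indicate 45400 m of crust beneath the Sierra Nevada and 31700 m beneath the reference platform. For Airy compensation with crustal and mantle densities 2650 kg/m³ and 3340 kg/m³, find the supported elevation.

Excess crust Δ = 45400 m − 31700 m = 13700 m, split between elevation h and root r with h + r = Δ.
Airy balance ρ_c h = (ρ_m − ρ_c) r gives r = h ρ_c/(ρ_m − ρ_c), so h (1 + ρ_c/(ρ_m − ρ_c)) = Δ, i.e. h = Δ (ρ_m − ρ_c)/ρ_m.
h = 13700 m × 690/3340 = 2830 m.

2830 m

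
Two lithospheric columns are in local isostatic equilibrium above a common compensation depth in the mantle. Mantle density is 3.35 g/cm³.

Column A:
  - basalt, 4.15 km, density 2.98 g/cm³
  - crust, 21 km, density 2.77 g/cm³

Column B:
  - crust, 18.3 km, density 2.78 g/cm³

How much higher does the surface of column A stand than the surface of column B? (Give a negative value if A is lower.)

For any compensation level in the mantle, the mantle terms cancel and isostasy reduces to e = (Σt_A − Σt_B) − (Σ(ρt)_A − Σ(ρt)_B) / ρ_m.
Σt_A = 25.15 km; Σt_B = 18.3 km; Σ(ρt)_A = 70.537; Σ(ρt)_B = 50.874 (in km·g/cm³).
e = (25.15 − 18.3) − (70.537 − 50.874) / 3.35 = 0.98 km.

0.98 km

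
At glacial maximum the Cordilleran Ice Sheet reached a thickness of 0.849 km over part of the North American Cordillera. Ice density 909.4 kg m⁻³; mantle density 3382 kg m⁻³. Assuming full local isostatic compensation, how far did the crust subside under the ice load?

Equating mass per unit area of the two columns: the ice load ρ_ice t is balanced by mantle displaced below, ρ_m s.
s = t ρ_ice / ρ_m = 0.849 km × 909.4/3382 = 0.228 km.

0.228 km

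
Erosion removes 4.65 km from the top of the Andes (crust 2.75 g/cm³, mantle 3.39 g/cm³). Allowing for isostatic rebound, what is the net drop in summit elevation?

Rebound u = e ρ_c/ρ_m = 4.65 km × 2.75/3.39 = 3.772 km.
Net surface drop = e − u = 4.65 km − 3.772 km = e (ρ_m − ρ_c)/ρ_m = 0.878 km.

0.878 km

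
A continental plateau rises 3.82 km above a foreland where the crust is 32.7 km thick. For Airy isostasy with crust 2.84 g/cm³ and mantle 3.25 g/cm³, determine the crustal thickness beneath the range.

Root depth r = h ρ_c / (ρ_m − ρ_c) = 3.82 km × 2.84 / 0.41 = 26.46 km.
Total thickness = T + h + r = 32.7 km + 3.82 km + 26.46 km = 63 km.

63 km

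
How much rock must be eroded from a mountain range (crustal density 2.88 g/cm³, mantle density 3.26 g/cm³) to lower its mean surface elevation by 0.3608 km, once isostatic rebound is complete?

Net drop Δ = e − u = e − e ρ_c/ρ_m = e (ρ_m − ρ_c)/ρ_m.
e = Δ ρ_m/(ρ_m − ρ_c) = 0.3608 km × 3.26/0.38 = 3.1 km.

3.1 km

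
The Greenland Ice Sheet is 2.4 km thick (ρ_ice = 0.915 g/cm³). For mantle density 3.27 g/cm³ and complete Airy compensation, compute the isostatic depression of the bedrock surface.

0.672 km

In Airy isostatic equilibrium: the ice load ρ_ice t is balanced by mantle displaced below, ρ_m s.
s = t ρ_ice / ρ_m = 2.4 km × 0.915/3.27 = 0.672 km.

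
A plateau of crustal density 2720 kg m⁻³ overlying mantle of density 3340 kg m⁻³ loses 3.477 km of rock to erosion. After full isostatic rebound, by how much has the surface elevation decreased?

Rebound u = e ρ_c/ρ_m = 3.477 km × 2720/3340 = 2.832 km.
Net surface drop = e − u = 3.477 km − 2.832 km = e (ρ_m − ρ_c)/ρ_m = 0.645 km.

0.645 km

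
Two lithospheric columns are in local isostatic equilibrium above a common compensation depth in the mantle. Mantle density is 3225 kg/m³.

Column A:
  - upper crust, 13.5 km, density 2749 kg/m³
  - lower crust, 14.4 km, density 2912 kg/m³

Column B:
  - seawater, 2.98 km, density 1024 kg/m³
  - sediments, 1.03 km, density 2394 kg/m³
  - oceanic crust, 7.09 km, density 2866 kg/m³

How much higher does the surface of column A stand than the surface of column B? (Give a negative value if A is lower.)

0.302 km

For any compensation level in the mantle, the mantle terms cancel and isostasy reduces to e = (Σt_A − Σt_B) − (Σ(ρt)_A − Σ(ρt)_B) / ρ_m.
Σt_A = 27.9 km; Σt_B = 11.1 km; Σ(ρt)_A = 79044.3; Σ(ρt)_B = 25837.28 (in km·kg/m³).
e = (27.9 − 11.1) − (79044.3 − 25837.28) / 3225 = 0.302 km.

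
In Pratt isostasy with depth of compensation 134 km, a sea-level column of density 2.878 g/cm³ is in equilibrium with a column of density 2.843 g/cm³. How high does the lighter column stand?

ρ_ref D = ρ (D + h) → h = D (ρ_ref − ρ)/ρ.
h = 134 km × (2.878 − 2.843)/2.843 = 1.65 km.

1.65 km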